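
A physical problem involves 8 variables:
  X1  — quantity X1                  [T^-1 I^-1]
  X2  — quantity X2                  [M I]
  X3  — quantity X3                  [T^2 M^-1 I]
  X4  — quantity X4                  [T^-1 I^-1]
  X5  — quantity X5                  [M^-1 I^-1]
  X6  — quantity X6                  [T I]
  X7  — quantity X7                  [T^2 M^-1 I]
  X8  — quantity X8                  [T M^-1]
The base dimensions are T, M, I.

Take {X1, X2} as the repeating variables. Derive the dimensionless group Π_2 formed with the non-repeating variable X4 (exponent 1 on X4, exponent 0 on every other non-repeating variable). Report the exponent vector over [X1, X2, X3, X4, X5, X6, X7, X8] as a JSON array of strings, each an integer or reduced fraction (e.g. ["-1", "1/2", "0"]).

["-1", "0", "0", "1", "0", "0", "0", "0"]

Write exponents as rows T,M,I / cols X1,X2,X3,X4,X5,X6,X7,X8:
  T: [-1  0  2 -1  0  1  2  1]
  M: [ 0  1 -1  0 -1  0 -1 -1]
  I: [-1  1  1 -1 -1  1  1  0]
Row reduction gives pivot columns X1,X2; rank = 2
Repeat: X1,X2; free: X3,X4,X5,X6,X7,X8
RREF:
  r0: [   1    0   -2    1    0   -1   -2   -1]
  r1: [   0    1   -1    0   -1    0   -1   -1]
  r2: [   0    0    0    0    0    0    0    0]
Fix exponent of X4 at 1, X3 at 0, X5 at 0, X6 at 0, X7 at 0, X8 at 0; solve each RREF row for its pivot's exponent:
  r0: exp(X1) + (1)·1 = 0 ⇒ exp(X1) = -1
  r1: exp(X2) + (0)·1 = 0 ⇒ exp(X2) = 0
Π_2 = X1^-1 · X4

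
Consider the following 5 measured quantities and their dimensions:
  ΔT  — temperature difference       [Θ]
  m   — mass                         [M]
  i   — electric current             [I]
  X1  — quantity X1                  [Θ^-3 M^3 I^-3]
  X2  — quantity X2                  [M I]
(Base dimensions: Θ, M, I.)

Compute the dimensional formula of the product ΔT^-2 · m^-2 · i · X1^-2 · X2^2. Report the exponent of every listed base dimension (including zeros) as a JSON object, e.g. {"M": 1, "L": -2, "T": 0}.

{"Θ": 4, "M": -6, "I": 9}

Exponent matrix [Θ,M,I] × [ΔT,m,i,X1,X2]:
  Θ: [ 1  0  0 -3  0]
  M: [ 0  1  0  3  1]
  I: [ 0  0  1 -3  1]
  [Θ]: (-2)·1+(-2)·0+(1)·0+(-2)·-3+(2)·0 = 4
  [M]: (-2)·0+(-2)·1+(1)·0+(-2)·3+(2)·1 = -6
  [I]: (-2)·0+(-2)·0+(1)·1+(-2)·-3+(2)·1 = 9
⇒ Θ^4 M^-6 I^9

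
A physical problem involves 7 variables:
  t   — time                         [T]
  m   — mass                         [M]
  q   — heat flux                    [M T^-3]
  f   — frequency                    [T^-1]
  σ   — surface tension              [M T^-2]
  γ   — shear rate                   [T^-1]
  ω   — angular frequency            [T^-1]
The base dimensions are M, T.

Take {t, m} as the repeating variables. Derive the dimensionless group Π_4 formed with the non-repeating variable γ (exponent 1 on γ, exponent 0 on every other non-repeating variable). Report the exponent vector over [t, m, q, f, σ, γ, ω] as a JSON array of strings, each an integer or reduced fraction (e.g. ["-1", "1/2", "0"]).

Dimensional matrix (M×T by t×m×q×f×σ×γ×ω):
  M: [ 0  1  1  0  1  0  0]
  T: [ 1  0 -3 -1 -2 -1 -1]
Echelon form has 2 nonzero rows (pivots: t,m)
Repeat: t,m; free: q,f,σ,γ,ω
RREF:
  r0: [   1    0   -3   -1   -2   -1   -1]
  r1: [   0    1    1    0    1    0    0]
Fix exponent of γ at 1, q at 0, f at 0, σ at 0, ω at 0; solve each RREF row for its pivot's exponent:
  r0: exp(t) + (-1)·1 = 0 ⇒ exp(t) = 1
  r1: exp(m) + (0)·1 = 0 ⇒ exp(m) = 0
Π_4 = t · γ

["1", "0", "0", "0", "0", "1", "0"]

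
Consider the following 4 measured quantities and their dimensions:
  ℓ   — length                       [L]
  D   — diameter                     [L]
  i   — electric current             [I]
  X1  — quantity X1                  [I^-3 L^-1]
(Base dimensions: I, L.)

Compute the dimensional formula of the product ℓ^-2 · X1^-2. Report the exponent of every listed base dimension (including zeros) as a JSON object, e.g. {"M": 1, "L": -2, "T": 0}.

{"I": 6, "L": 0}

Dimensional matrix (I×L by ℓ×D×i×X1):
  I: [ 0  0  1 -3]
  L: [ 1  1  0 -1]
  [I]: (-2)·0+(-2)·-3 = 6
  [L]: (-2)·1+(-2)·-1 = 0
⇒ I^6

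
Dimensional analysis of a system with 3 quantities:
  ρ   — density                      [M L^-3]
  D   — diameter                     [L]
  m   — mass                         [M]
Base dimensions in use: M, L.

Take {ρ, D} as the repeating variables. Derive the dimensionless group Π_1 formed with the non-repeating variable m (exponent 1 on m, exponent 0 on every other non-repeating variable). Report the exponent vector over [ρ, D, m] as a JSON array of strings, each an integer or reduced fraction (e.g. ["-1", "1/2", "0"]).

["-1", "-3", "1"]

Exponent matrix [M,L] × [ρ,D,m]:
  M: [ 1  0  1]
  L: [-3  1  0]
Echelon form has 2 nonzero rows (pivots: ρ,D)
Repeat: ρ,D; free: m
RREF:
  r0: [   1    0    1]
  r1: [   0    1    3]
Fix exponent of m at 1; solve each RREF row for its pivot's exponent:
  r0: exp(ρ) + (1)·1 = 0 ⇒ exp(ρ) = -1
  r1: exp(D) + (3)·1 = 0 ⇒ exp(D) = -3
Π_1 = ρ^-1 · D^-3 · m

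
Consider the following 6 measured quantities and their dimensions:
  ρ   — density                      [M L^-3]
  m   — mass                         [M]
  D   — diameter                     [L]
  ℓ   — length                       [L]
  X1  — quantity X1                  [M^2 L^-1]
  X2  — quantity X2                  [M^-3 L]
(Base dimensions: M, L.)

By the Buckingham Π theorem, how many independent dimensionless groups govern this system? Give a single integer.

4

Exponent matrix [M,L] × [ρ,m,D,ℓ,X1,X2]:
  M: [ 1  1  0  0  2 -3]
  L: [-3  0  1  1 -1  1]
RREF → pivots at {ρ,m} ⇒ r = 2
6 vars − rank 2 = 4 Π groups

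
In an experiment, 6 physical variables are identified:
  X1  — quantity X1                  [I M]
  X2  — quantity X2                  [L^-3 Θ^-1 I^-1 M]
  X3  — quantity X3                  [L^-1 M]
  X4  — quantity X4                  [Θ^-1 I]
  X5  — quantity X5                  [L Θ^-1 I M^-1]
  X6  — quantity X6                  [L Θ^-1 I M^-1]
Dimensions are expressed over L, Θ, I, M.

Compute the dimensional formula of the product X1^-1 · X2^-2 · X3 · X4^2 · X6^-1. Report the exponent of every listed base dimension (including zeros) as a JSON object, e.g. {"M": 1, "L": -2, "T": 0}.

Exponent matrix [L,Θ,I,M] × [X1,X2,X3,X4,X5,X6]:
  L: [ 0 -3 -1  0  1  1]
  Θ: [ 0 -1  0 -1 -1 -1]
  I: [ 1 -1  0  1  1  1]
  M: [ 1  1  1  0 -1 -1]
  [L]: (-1)·0+(-2)·-3+(1)·-1+(2)·0+(-1)·1 = 4
  [Θ]: (-1)·0+(-2)·-1+(1)·0+(2)·-1+(-1)·-1 = 1
  [I]: (-1)·1+(-2)·-1+(1)·0+(2)·1+(-1)·1 = 2
  [M]: (-1)·1+(-2)·1+(1)·1+(2)·0+(-1)·-1 = -1
⇒ L^4 Θ I^2 M^-1

{"L": 4, "Θ": 1, "I": 2, "M": -1}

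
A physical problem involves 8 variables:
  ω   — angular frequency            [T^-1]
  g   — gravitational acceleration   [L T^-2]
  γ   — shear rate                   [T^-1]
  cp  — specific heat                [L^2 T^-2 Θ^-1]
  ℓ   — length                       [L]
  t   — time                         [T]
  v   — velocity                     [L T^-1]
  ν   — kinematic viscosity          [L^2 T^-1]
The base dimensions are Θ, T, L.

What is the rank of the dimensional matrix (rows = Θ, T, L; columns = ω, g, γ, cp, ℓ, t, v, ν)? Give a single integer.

Dimensional matrix (Θ×T×L by ω×g×γ×cp×ℓ×t×v×ν):
  Θ: [ 0  0  0 -1  0  0  0  0]
  T: [-1 -2 -1 -2  0  1 -1 -1]
  L: [ 0  1  0  2  1  0  1  2]
RREF → pivots at {ω,g,cp} ⇒ r = 3

3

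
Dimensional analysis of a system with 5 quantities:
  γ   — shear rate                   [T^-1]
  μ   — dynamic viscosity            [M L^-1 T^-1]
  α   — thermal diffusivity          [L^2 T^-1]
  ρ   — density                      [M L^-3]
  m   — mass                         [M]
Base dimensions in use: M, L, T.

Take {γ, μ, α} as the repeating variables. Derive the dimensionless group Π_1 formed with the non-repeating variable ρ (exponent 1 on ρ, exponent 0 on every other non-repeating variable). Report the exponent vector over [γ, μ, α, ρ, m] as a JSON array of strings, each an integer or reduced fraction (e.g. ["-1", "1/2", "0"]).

Write exponents as rows M,L,T / cols γ,μ,α,ρ,m:
  M: [ 0  1  0  1  1]
  L: [ 0 -1  2 -3  0]
  T: [-1 -1 -1  0  0]
Echelon form has 3 nonzero rows (pivots: γ,μ,α)
Pivot set = {γ,μ,α}, free = {ρ,m}
RREF:
  r0: [   1    0    0    0 -3/2]
  r1: [   0    1    0    1    1]
  r2: [   0    0    1   -1  1/2]
Fix exponent of ρ at 1, m at 0; solve each RREF row for its pivot's exponent:
  r0: exp(γ) + (0)·1 = 0 ⇒ exp(γ) = 0
  r1: exp(μ) + (1)·1 = 0 ⇒ exp(μ) = -1
  r2: exp(α) + (-1)·1 = 0 ⇒ exp(α) = 1
Π_1 = μ^-1 · α · ρ

["0", "-1", "1", "1", "0"]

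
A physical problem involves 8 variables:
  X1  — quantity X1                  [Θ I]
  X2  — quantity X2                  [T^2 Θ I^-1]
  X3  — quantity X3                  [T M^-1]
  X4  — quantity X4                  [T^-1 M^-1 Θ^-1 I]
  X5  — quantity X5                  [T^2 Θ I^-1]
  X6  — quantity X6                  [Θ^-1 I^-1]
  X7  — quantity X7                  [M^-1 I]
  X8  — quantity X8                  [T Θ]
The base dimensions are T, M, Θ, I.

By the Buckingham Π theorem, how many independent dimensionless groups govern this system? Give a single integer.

5

Exponent matrix [T,M,Θ,I] × [X1,X2,X3,X4,X5,X6,X7,X8]:
  T: [ 0  2  1 -1  2  0  0  1]
  M: [ 0  0 -1 -1  0  0 -1  0]
  Θ: [ 1  1  0 -1  1 -1  0  1]
  I: [ 1 -1  0  1 -1 -1  1  0]
Echelon form has 3 nonzero rows (pivots: X1,X2,X3)
Π count = n − r = 8 − 3 = 5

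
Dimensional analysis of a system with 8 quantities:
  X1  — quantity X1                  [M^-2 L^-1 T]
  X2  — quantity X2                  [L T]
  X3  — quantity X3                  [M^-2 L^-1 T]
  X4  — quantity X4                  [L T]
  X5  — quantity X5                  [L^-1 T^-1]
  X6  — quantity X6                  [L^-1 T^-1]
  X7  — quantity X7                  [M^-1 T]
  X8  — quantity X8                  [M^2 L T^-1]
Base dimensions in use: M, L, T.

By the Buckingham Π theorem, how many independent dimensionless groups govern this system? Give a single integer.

Write exponents as rows M,L,T / cols X1,X2,X3,X4,X5,X6,X7,X8:
  M: [-2  0 -2  0  0  0 -1  2]
  L: [-1  1 -1  1 -1 -1  0  1]
  T: [ 1  1  1  1 -1 -1  1 -1]
Echelon form has 2 nonzero rows (pivots: X1,X2)
8 vars − rank 2 = 6 Π groups

6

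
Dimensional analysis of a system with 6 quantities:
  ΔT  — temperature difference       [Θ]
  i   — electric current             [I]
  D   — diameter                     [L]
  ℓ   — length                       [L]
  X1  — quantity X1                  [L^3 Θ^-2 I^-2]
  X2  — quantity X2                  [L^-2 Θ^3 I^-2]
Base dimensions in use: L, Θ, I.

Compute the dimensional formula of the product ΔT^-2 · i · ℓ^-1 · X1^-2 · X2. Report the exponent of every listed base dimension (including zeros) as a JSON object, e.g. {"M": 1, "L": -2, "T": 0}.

{"L": -9, "Θ": 5, "I": 3}

Exponent matrix [L,Θ,I] × [ΔT,i,D,ℓ,X1,X2]:
  L: [ 0  0  1  1  3 -2]
  Θ: [ 1  0  0  0 -2  3]
  I: [ 0  1  0  0 -2 -2]
  [L]: (-2)·0+(1)·0+(-1)·1+(-2)·3+(1)·-2 = -9
  [Θ]: (-2)·1+(1)·0+(-1)·0+(-2)·-2+(1)·3 = 5
  [I]: (-2)·0+(1)·1+(-1)·0+(-2)·-2+(1)·-2 = 3
⇒ L^-9 Θ^5 I^3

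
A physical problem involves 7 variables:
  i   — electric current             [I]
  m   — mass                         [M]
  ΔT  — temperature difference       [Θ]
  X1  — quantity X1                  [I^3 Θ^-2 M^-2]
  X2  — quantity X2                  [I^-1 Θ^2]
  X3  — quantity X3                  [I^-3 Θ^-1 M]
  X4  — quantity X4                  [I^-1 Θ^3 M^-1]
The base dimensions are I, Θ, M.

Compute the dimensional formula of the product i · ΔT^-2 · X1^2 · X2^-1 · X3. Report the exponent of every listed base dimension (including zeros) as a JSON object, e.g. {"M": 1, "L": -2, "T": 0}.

{"I": 5, "Θ": -9, "M": -3}

Dimensional matrix (I×Θ×M by i×m×ΔT×X1×X2×X3×X4):
  I: [ 1  0  0  3 -1 -3 -1]
  Θ: [ 0  0  1 -2  2 -1  3]
  M: [ 0  1  0 -2  0  1 -1]
  [I]: (1)·1+(-2)·0+(2)·3+(-1)·-1+(1)·-3 = 5
  [Θ]: (1)·0+(-2)·1+(2)·-2+(-1)·2+(1)·-1 = -9
  [M]: (1)·0+(-2)·0+(2)·-2+(-1)·0+(1)·1 = -3
⇒ I^5 Θ^-9 M^-3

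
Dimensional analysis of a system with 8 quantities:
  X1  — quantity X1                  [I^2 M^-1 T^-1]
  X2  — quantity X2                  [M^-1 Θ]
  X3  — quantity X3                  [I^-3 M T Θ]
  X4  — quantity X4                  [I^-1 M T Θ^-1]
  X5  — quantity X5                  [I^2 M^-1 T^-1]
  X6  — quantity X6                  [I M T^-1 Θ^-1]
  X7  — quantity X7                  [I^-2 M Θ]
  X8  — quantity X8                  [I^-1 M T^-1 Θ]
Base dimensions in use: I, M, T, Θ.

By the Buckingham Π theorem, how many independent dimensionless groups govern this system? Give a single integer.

5

Dimensional matrix (I×M×T×Θ by X1×X2×X3×X4×X5×X6×X7×X8):
  I: [ 2  0 -3 -1  2  1 -2 -1]
  M: [-1 -1  1  1 -1  1  1  1]
  T: [-1  0  1  1 -1 -1  0 -1]
  Θ: [ 0  1  1 -1  0 -1  1  1]
Echelon form has 3 nonzero rows (pivots: X1,X2,X3)
Π count = n − r = 8 − 3 = 5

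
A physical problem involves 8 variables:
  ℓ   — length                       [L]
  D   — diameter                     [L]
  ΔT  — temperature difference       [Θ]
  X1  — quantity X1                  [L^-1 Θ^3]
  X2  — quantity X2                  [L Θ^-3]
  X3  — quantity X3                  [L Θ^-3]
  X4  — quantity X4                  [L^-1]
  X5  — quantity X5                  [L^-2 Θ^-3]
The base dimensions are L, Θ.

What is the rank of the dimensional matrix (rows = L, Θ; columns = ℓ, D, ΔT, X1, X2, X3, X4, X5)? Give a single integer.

2

Write exponents as rows L,Θ / cols ℓ,D,ΔT,X1,X2,X3,X4,X5:
  L: [ 1  1  0 -1  1  1 -1 -2]
  Θ: [ 0  0  1  3 -3 -3  0 -3]
RREF → pivots at {ℓ,ΔT} ⇒ r = 2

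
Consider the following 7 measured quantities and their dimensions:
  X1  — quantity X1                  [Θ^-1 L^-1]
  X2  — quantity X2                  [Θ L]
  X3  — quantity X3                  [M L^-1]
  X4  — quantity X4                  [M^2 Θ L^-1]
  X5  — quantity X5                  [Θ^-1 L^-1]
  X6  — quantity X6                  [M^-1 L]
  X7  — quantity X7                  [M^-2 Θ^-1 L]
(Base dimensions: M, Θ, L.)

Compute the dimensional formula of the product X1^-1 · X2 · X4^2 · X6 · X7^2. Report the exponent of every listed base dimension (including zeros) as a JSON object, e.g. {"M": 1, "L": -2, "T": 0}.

{"M": -1, "Θ": 2, "L": 3}

Dimensional matrix (M×Θ×L by X1×X2×X3×X4×X5×X6×X7):
  M: [ 0  0  1  2  0 -1 -2]
  Θ: [-1  1  0  1 -1  0 -1]
  L: [-1  1 -1 -1 -1  1  1]
  [M]: (-1)·0+(1)·0+(2)·2+(1)·-1+(2)·-2 = -1
  [Θ]: (-1)·-1+(1)·1+(2)·1+(1)·0+(2)·-1 = 2
  [L]: (-1)·-1+(1)·1+(2)·-1+(1)·1+(2)·1 = 3
⇒ M^-1 Θ^2 L^3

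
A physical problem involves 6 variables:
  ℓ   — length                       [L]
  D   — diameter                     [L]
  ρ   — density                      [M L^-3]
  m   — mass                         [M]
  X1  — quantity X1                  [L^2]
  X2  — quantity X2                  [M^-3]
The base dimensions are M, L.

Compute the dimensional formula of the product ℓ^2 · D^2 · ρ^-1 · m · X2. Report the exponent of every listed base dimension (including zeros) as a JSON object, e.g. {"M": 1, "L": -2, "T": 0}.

Dimensional matrix (M×L by ℓ×D×ρ×m×X1×X2):
  M: [ 0  0  1  1  0 -3]
  L: [ 1  1 -3  0  2  0]
  [M]: (2)·0+(2)·0+(-1)·1+(1)·1+(1)·-3 = -3
  [L]: (2)·1+(2)·1+(-1)·-3+(1)·0+(1)·0 = 7
⇒ M^-3 L^7

{"M": -3, "L": 7}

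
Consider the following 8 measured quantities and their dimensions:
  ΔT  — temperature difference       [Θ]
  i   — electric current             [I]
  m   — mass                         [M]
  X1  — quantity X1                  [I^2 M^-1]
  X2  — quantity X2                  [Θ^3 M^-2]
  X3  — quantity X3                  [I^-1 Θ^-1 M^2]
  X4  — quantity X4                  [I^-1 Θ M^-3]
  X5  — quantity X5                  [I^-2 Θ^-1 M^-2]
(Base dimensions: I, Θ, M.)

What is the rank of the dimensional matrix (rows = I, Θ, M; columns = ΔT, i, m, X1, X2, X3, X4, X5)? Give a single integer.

3

Write exponents as rows I,Θ,M / cols ΔT,i,m,X1,X2,X3,X4,X5:
  I: [ 0  1  0  2  0 -1 -1 -2]
  Θ: [ 1  0  0  0  3 -1  1 -1]
  M: [ 0  0  1 -1 -2  2 -3 -2]
Echelon form has 3 nonzero rows (pivots: ΔT,i,m)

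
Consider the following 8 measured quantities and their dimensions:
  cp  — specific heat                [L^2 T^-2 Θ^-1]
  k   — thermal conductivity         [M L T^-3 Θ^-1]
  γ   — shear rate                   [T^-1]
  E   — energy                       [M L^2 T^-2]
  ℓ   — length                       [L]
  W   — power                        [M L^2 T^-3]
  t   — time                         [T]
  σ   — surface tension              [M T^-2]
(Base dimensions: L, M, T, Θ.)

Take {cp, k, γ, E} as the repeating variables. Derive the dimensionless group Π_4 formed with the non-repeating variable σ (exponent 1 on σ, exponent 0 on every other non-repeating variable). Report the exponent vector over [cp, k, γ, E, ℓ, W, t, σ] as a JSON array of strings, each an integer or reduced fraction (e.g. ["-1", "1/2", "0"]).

["2/3", "-2/3", "-2/3", "-1/3", "0", "0", "0", "1"]

Dimensional matrix (L×M×T×Θ by cp×k×γ×E×ℓ×W×t×σ):
  L: [ 2  1  0  2  1  2  0  0]
  M: [ 0  1  0  1  0  1  0  1]
  T: [-2 -3 -1 -2  0 -3  1 -2]
  Θ: [-1 -1  0  0  0  0  0  0]
Echelon form has 4 nonzero rows (pivots: cp,k,γ,E)
Repeat: cp,k,γ,E; free: ℓ,W,t,σ
RREF:
  r0: [   1    0    0    0  1/3    0    0 -2/3]
  r1: [   0    1    0    0 -1/3    0    0  2/3]
  r2: [   0    0    1    0 -1/3    1   -1  2/3]
  r3: [   0    0    0    1  1/3    1    0  1/3]
Fix exponent of σ at 1, ℓ at 0, W at 0, t at 0; solve each RREF row for its pivot's exponent:
  r0: exp(cp) + (-2/3)·1 = 0 ⇒ exp(cp) = 2/3
  r1: exp(k) + (2/3)·1 = 0 ⇒ exp(k) = -2/3
  r2: exp(γ) + (2/3)·1 = 0 ⇒ exp(γ) = -2/3
  r3: exp(E) + (1/3)·1 = 0 ⇒ exp(E) = -1/3
Π_4 = cp^(2/3) · k^(-2/3) · γ^(-2/3) · E^(-1/3) · σ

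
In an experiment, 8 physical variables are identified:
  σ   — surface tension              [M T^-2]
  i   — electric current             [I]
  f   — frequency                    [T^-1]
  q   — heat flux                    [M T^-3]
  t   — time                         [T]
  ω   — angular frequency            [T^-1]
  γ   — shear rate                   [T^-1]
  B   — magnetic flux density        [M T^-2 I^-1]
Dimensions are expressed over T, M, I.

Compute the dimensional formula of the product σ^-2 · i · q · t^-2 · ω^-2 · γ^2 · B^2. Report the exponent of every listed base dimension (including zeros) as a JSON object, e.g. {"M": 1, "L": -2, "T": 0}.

Dimensional matrix (T×M×I by σ×i×f×q×t×ω×γ×B):
  T: [-2  0 -1 -3  1 -1 -1 -2]
  M: [ 1  0  0  1  0  0  0  1]
  I: [ 0  1  0  0  0  0  0 -1]
  [T]: (-2)·-2+(1)·0+(1)·-3+(-2)·1+(-2)·-1+(2)·-1+(2)·-2 = -5
  [M]: (-2)·1+(1)·0+(1)·1+(-2)·0+(-2)·0+(2)·0+(2)·1 = 1
  [I]: (-2)·0+(1)·1+(1)·0+(-2)·0+(-2)·0+(2)·0+(2)·-1 = -1
⇒ T^-5 M I^-1

{"T": -5, "M": 1, "I": -1}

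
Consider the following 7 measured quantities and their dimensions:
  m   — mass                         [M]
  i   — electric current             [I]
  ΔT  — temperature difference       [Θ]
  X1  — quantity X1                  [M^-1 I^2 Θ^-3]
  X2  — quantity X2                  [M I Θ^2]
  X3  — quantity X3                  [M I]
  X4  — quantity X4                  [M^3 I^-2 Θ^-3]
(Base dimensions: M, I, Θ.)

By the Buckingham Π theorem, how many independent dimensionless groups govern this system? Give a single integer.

Dimensional matrix (M×I×Θ by m×i×ΔT×X1×X2×X3×X4):
  M: [ 1  0  0 -1  1  1  3]
  I: [ 0  1  0  2  1  1 -2]
  Θ: [ 0  0  1 -3  2  0 -3]
Echelon form has 3 nonzero rows (pivots: m,i,ΔT)
7 vars − rank 3 = 4 Π groups

4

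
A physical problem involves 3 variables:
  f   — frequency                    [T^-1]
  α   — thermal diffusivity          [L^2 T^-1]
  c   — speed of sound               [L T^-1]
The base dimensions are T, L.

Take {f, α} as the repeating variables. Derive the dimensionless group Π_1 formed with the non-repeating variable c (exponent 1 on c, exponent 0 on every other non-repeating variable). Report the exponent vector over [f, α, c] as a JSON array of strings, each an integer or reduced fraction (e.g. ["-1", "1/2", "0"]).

["-1/2", "-1/2", "1"]

Dimensional matrix (T×L by f×α×c):
  T: [-1 -1 -1]
  L: [ 0  2  1]
Echelon form has 2 nonzero rows (pivots: f,α)
Pivot set = {f,α}, free = {c}
RREF:
  r0: [   1    0  1/2]
  r1: [   0    1  1/2]
Fix exponent of c at 1; solve each RREF row for its pivot's exponent:
  r0: exp(f) + (1/2)·1 = 0 ⇒ exp(f) = -1/2
  r1: exp(α) + (1/2)·1 = 0 ⇒ exp(α) = -1/2
Π_1 = f^(-1/2) · α^(-1/2) · c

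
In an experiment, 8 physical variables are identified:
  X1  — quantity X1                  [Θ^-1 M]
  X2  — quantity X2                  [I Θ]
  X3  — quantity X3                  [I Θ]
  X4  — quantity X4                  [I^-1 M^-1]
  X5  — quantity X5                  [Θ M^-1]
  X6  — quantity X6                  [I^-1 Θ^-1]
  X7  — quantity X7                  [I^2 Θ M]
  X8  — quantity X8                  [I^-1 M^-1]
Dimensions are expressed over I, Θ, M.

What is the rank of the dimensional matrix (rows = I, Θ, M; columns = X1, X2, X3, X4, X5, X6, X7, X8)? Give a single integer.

2

Dimensional matrix (I×Θ×M by X1×X2×X3×X4×X5×X6×X7×X8):
  I: [ 0  1  1 -1  0 -1  2 -1]
  Θ: [-1  1  1  0  1 -1  1  0]
  M: [ 1  0  0 -1 -1  0  1 -1]
Echelon form has 2 nonzero rows (pivots: X1,X2)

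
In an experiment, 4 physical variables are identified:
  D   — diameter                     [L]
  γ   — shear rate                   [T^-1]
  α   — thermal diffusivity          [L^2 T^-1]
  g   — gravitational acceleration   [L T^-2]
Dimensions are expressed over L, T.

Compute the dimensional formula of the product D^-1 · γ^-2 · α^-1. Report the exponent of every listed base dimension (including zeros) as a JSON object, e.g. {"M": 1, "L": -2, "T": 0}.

Write exponents as rows L,T / cols D,γ,α,g:
  L: [ 1  0  2  1]
  T: [ 0 -1 -1 -2]
  [L]: (-1)·1+(-2)·0+(-1)·2 = -3
  [T]: (-1)·0+(-2)·-1+(-1)·-1 = 3
⇒ L^-3 T^3

{"L": -3, "T": 3}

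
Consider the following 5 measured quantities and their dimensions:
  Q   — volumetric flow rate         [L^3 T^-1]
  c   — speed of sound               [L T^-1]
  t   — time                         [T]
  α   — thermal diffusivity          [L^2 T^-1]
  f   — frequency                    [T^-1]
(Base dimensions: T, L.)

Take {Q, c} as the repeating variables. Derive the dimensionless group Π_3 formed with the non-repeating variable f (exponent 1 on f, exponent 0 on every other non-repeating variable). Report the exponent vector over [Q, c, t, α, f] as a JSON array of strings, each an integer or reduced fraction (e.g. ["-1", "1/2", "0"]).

["1/2", "-3/2", "0", "0", "1"]

Dimensional matrix (T×L by Q×c×t×α×f):
  T: [-1 -1  1 -1 -1]
  L: [ 3  1  0  2  0]
Echelon form has 2 nonzero rows (pivots: Q,c)
Repeat: Q,c; free: t,α,f
RREF:
  r0: [   1    0  1/2  1/2 -1/2]
  r1: [   0    1 -3/2  1/2  3/2]
Fix exponent of f at 1, t at 0, α at 0; solve each RREF row for its pivot's exponent:
  r0: exp(Q) + (-1/2)·1 = 0 ⇒ exp(Q) = 1/2
  r1: exp(c) + (3/2)·1 = 0 ⇒ exp(c) = -3/2
Π_3 = Q^(1/2) · c^(-3/2) · f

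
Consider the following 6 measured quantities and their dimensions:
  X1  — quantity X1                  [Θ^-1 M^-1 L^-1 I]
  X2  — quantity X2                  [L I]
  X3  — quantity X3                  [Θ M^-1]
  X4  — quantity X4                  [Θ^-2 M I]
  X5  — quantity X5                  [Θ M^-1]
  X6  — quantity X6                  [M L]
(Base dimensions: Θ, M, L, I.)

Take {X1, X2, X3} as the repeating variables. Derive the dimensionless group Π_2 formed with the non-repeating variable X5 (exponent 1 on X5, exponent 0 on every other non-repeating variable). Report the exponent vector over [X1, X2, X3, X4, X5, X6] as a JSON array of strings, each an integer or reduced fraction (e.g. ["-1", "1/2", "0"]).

Write exponents as rows Θ,M,L,I / cols X1,X2,X3,X4,X5,X6:
  Θ: [-1  0  1 -2  1  0]
  M: [-1  0 -1  1 -1  1]
  L: [-1  1  0  0  0  1]
  I: [ 1  1  0  1  0  0]
RREF → pivots at {X1,X2,X3} ⇒ r = 3
Pivot set = {X1,X2,X3}, free = {X4,X5,X6}
RREF:
  r0: [   1    0    0  1/2    0 -1/2]
  r1: [   0    1    0  1/2    0  1/2]
  r2: [   0    0    1 -3/2    1 -1/2]
  r3: [   0    0    0    0    0    0]
Fix exponent of X5 at 1, X4 at 0, X6 at 0; solve each RREF row for its pivot's exponent:
  r0: exp(X1) + (0)·1 = 0 ⇒ exp(X1) = 0
  r1: exp(X2) + (0)·1 = 0 ⇒ exp(X2) = 0
  r2: exp(X3) + (1)·1 = 0 ⇒ exp(X3) = -1
Π_2 = X3^-1 · X5

["0", "0", "-1", "0", "1", "0"]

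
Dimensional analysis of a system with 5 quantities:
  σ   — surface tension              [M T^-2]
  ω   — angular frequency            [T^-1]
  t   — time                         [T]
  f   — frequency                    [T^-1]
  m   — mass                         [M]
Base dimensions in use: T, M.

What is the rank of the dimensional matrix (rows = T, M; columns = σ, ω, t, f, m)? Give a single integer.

2

Write exponents as rows T,M / cols σ,ω,t,f,m:
  T: [-2 -1  1 -1  0]
  M: [ 1  0  0  0  1]
Row reduction gives pivot columns σ,ω; rank = 2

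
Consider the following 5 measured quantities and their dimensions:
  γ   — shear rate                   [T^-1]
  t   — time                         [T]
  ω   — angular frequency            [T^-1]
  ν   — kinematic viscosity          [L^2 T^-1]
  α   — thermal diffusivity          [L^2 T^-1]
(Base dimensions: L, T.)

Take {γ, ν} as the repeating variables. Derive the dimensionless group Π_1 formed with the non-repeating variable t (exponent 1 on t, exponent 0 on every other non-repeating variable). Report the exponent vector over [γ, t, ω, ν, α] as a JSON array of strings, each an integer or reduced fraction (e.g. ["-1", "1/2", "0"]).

["1", "1", "0", "0", "0"]

Exponent matrix [L,T] × [γ,t,ω,ν,α]:
  L: [ 0  0  0  2  2]
  T: [-1  1 -1 -1 -1]
Row reduction gives pivot columns γ,ν; rank = 2
Repeat: γ,ν; free: t,ω,α
RREF:
  r0: [   1   -1    1    0    0]
  r1: [   0    0    0    1    1]
Fix exponent of t at 1, ω at 0, α at 0; solve each RREF row for its pivot's exponent:
  r0: exp(γ) + (-1)·1 = 0 ⇒ exp(γ) = 1
  r1: exp(ν) + (0)·1 = 0 ⇒ exp(ν) = 0
Π_1 = γ · t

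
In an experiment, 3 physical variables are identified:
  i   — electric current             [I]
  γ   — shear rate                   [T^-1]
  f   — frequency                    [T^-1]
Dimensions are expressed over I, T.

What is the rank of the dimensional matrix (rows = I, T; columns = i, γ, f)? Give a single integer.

2

Write exponents as rows I,T / cols i,γ,f:
  I: [ 1  0  0]
  T: [ 0 -1 -1]
Echelon form has 2 nonzero rows (pivots: i,γ)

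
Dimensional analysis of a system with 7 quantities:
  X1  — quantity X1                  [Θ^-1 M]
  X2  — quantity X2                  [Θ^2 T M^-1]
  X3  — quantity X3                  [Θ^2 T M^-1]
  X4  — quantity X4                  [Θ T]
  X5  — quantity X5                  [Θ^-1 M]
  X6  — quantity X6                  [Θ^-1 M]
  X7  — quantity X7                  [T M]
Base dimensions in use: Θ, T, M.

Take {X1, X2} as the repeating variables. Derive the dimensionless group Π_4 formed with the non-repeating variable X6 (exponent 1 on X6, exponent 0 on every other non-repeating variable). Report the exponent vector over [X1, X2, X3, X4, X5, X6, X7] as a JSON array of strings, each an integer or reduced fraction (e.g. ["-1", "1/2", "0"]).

Exponent matrix [Θ,T,M] × [X1,X2,X3,X4,X5,X6,X7]:
  Θ: [-1  2  2  1 -1 -1  0]
  T: [ 0  1  1  1  0  0  1]
  M: [ 1 -1 -1  0  1  1  1]
Row reduction gives pivot columns X1,X2; rank = 2
Pivot set = {X1,X2}, free = {X3,X4,X5,X6,X7}
RREF:
  r0: [   1    0    0    1    1    1    2]
  r1: [   0    1    1    1    0    0    1]
  r2: [   0    0    0    0    0    0    0]
Fix exponent of X6 at 1, X3 at 0, X4 at 0, X5 at 0, X7 at 0; solve each RREF row for its pivot's exponent:
  r0: exp(X1) + (1)·1 = 0 ⇒ exp(X1) = -1
  r1: exp(X2) + (0)·1 = 0 ⇒ exp(X2) = 0
Π_4 = X1^-1 · X6

["-1", "0", "0", "0", "0", "1", "0"]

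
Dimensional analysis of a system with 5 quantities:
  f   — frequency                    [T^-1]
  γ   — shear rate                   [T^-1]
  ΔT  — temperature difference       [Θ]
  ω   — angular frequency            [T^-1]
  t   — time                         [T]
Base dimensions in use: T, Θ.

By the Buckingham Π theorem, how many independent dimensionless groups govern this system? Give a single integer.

Dimensional matrix (T×Θ by f×γ×ΔT×ω×t):
  T: [-1 -1  0 -1  1]
  Θ: [ 0  0  1  0  0]
Row reduction gives pivot columns f,ΔT; rank = 2
n=5, r=2 ⇒ 3 dimensionless groups

3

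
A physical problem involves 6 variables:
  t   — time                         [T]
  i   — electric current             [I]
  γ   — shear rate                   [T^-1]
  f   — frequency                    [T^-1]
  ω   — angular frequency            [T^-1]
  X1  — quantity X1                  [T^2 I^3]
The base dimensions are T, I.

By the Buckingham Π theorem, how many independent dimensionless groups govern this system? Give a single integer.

4

Dimensional matrix (T×I by t×i×γ×f×ω×X1):
  T: [ 1  0 -1 -1 -1  2]
  I: [ 0  1  0  0  0  3]
RREF → pivots at {t,i} ⇒ r = 2
n=6, r=2 ⇒ 4 dimensionless groups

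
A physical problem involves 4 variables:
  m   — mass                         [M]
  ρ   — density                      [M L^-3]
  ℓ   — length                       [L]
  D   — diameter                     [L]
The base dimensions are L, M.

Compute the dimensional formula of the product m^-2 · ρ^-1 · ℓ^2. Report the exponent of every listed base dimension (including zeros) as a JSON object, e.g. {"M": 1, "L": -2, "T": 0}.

{"L": 5, "M": -3}

Dimensional matrix (L×M by m×ρ×ℓ×D):
  L: [ 0 -3  1  1]
  M: [ 1  1  0  0]
  [L]: (-2)·0+(-1)·-3+(2)·1 = 5
  [M]: (-2)·1+(-1)·1+(2)·0 = -3
⇒ L^5 M^-3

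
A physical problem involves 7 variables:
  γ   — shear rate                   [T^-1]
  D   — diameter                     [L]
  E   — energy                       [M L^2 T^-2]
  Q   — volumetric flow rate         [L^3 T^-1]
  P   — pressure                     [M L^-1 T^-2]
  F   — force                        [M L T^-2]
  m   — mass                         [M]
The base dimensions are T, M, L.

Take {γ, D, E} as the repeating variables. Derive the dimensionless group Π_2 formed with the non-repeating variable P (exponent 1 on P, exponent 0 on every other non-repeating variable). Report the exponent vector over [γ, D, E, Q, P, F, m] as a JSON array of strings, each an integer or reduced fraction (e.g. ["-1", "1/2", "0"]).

["0", "3", "-1", "0", "1", "0", "0"]

Write exponents as rows T,M,L / cols γ,D,E,Q,P,F,m:
  T: [-1  0 -2 -1 -2 -2  0]
  M: [ 0  0  1  0  1  1  1]
  L: [ 0  1  2  3 -1  1  0]
RREF → pivots at {γ,D,E} ⇒ r = 3
Repeat: γ,D,E; free: Q,P,F,m
RREF:
  r0: [   1    0    0    1    0    0   -2]
  r1: [   0    1    0    3   -3   -1   -2]
  r2: [   0    0    1    0    1    1    1]
Fix exponent of P at 1, Q at 0, F at 0, m at 0; solve each RREF row for its pivot's exponent:
  r0: exp(γ) + (0)·1 = 0 ⇒ exp(γ) = 0
  r1: exp(D) + (-3)·1 = 0 ⇒ exp(D) = 3
  r2: exp(E) + (1)·1 = 0 ⇒ exp(E) = -1
Π_2 = D^3 · E^-1 · P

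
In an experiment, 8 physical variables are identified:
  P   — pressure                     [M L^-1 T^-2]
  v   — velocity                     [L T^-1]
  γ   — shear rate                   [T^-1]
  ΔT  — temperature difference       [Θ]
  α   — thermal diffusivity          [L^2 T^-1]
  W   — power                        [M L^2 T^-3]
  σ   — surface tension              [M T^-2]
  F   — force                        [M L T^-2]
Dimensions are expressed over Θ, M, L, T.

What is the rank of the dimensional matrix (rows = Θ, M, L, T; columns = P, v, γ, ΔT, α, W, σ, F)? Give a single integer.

Dimensional matrix (Θ×M×L×T by P×v×γ×ΔT×α×W×σ×F):
  Θ: [ 0  0  0  1  0  0  0  0]
  M: [ 1  0  0  0  0  1  1  1]
  L: [-1  1  0  0  2  2  0  1]
  T: [-2 -1 -1  0 -1 -3 -2 -2]
Echelon form has 4 nonzero rows (pivots: P,v,γ,ΔT)

4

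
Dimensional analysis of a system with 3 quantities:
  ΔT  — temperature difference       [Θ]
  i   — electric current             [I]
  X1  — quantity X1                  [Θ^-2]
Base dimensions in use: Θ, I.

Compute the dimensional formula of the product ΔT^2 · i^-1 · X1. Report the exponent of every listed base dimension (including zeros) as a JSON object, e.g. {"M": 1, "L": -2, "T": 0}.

Exponent matrix [Θ,I] × [ΔT,i,X1]:
  Θ: [ 1  0 -2]
  I: [ 0  1  0]
  [Θ]: (2)·1+(-1)·0+(1)·-2 = 0
  [I]: (2)·0+(-1)·1+(1)·0 = -1
⇒ I^-1

{"Θ": 0, "I": -1}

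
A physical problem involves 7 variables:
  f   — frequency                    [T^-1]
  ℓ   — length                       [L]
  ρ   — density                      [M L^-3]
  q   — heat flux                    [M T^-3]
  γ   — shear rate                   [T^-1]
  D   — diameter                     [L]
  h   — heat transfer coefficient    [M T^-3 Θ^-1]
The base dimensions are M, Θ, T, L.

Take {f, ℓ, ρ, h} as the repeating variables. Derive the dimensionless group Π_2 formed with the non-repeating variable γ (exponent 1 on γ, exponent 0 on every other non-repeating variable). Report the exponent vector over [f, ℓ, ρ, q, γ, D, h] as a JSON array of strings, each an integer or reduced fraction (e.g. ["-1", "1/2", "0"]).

["-1", "0", "0", "0", "1", "0", "0"]

Exponent matrix [M,Θ,T,L] × [f,ℓ,ρ,q,γ,D,h]:
  M: [ 0  0  1  1  0  0  1]
  Θ: [ 0  0  0  0  0  0 -1]
  T: [-1  0  0 -3 -1  0 -3]
  L: [ 0  1 -3  0  0  1  0]
Row reduction gives pivot columns f,ℓ,ρ,h; rank = 4
Repeat: f,ℓ,ρ,h; free: q,γ,D
RREF:
  r0: [   1    0    0    3    1    0    0]
  r1: [   0    1    0    3    0    1    0]
  r2: [   0    0    1    1    0    0    0]
  r3: [   0    0    0    0    0    0    1]
Fix exponent of γ at 1, q at 0, D at 0; solve each RREF row for its pivot's exponent:
  r0: exp(f) + (1)·1 = 0 ⇒ exp(f) = -1
  r1: exp(ℓ) + (0)·1 = 0 ⇒ exp(ℓ) = 0
  r2: exp(ρ) + (0)·1 = 0 ⇒ exp(ρ) = 0
  r3: exp(h) + (0)·1 = 0 ⇒ exp(h) = 0
Π_2 = f^-1 · γ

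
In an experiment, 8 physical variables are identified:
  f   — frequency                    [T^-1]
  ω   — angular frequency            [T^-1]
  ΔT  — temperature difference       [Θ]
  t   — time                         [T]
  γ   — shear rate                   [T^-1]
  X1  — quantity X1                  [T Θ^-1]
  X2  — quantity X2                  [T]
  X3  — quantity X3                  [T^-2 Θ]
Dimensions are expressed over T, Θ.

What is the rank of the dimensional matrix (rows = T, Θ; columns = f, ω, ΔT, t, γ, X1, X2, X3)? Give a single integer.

2

Exponent matrix [T,Θ] × [f,ω,ΔT,t,γ,X1,X2,X3]:
  T: [-1 -1  0  1 -1  1  1 -2]
  Θ: [ 0  0  1  0  0 -1  0  1]
RREF → pivots at {f,ΔT} ⇒ r = 2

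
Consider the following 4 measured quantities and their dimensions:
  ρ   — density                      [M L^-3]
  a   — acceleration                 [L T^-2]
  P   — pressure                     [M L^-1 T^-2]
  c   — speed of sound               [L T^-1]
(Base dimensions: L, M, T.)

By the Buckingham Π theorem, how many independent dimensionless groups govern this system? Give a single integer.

Exponent matrix [L,M,T] × [ρ,a,P,c]:
  L: [-3  1 -1  1]
  M: [ 1  0  1  0]
  T: [ 0 -2 -2 -1]
Echelon form has 3 nonzero rows (pivots: ρ,a,P)
4 vars − rank 3 = 1 Π group

1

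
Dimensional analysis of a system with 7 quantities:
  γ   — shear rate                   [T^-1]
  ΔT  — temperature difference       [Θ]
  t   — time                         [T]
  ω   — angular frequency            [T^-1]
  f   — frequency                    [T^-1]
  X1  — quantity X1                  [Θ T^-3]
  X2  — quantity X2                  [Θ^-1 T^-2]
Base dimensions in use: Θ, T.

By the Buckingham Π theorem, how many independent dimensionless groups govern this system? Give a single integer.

Exponent matrix [Θ,T] × [γ,ΔT,t,ω,f,X1,X2]:
  Θ: [ 0  1  0  0  0  1 -1]
  T: [-1  0  1 -1 -1 -3 -2]
RREF → pivots at {γ,ΔT} ⇒ r = 2
7 vars − rank 2 = 5 Π groups

5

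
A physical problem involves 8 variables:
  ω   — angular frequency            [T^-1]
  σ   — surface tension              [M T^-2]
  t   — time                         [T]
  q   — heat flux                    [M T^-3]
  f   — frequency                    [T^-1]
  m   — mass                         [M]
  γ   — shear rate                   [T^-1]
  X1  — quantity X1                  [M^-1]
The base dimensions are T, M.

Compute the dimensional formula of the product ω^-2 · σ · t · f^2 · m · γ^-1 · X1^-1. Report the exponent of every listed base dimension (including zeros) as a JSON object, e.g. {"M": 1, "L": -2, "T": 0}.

{"T": 0, "M": 3}

Exponent matrix [T,M] × [ω,σ,t,q,f,m,γ,X1]:
  T: [-1 -2  1 -3 -1  0 -1  0]
  M: [ 0  1  0  1  0  1  0 -1]
  [T]: (-2)·-1+(1)·-2+(1)·1+(2)·-1+(1)·0+(-1)·-1+(-1)·0 = 0
  [M]: (-2)·0+(1)·1+(1)·0+(2)·0+(1)·1+(-1)·0+(-1)·-1 = 3
⇒ M^3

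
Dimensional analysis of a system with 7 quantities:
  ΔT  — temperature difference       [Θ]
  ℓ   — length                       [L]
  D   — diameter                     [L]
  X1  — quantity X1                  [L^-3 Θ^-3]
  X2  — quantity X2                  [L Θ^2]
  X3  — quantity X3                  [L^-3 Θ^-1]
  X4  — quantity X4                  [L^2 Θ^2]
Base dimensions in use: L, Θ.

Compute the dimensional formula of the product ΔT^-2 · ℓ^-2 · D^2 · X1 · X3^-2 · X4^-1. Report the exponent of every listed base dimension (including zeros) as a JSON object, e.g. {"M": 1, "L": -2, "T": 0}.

Write exponents as rows L,Θ / cols ΔT,ℓ,D,X1,X2,X3,X4:
  L: [ 0  1  1 -3  1 -3  2]
  Θ: [ 1  0  0 -3  2 -1  2]
  [L]: (-2)·0+(-2)·1+(2)·1+(1)·-3+(-2)·-3+(-1)·2 = 1
  [Θ]: (-2)·1+(-2)·0+(2)·0+(1)·-3+(-2)·-1+(-1)·2 = -5
⇒ L Θ^-5

{"L": 1, "Θ": -5}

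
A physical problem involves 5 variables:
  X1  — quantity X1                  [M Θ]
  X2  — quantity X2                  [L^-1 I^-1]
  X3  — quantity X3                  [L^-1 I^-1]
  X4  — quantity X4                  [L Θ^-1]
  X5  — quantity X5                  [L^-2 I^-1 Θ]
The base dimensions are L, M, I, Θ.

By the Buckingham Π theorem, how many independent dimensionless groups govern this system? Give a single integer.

Dimensional matrix (L×M×I×Θ by X1×X2×X3×X4×X5):
  L: [ 0 -1 -1  1 -2]
  M: [ 1  0  0  0  0]
  I: [ 0 -1 -1  0 -1]
  Θ: [ 1  0  0 -1  1]
Row reduction gives pivot columns X1,X2,X4; rank = 3
5 vars − rank 3 = 2 Π groups

2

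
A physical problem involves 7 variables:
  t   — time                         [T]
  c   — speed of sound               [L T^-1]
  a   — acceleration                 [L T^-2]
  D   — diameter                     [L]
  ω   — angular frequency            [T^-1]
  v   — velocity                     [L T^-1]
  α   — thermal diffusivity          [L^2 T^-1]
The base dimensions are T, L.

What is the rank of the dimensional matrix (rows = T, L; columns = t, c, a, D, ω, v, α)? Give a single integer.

2

Exponent matrix [T,L] × [t,c,a,D,ω,v,α]:
  T: [ 1 -1 -2  0 -1 -1 -1]
  L: [ 0  1  1  1  0  1  2]
RREF → pivots at {t,c} ⇒ r = 2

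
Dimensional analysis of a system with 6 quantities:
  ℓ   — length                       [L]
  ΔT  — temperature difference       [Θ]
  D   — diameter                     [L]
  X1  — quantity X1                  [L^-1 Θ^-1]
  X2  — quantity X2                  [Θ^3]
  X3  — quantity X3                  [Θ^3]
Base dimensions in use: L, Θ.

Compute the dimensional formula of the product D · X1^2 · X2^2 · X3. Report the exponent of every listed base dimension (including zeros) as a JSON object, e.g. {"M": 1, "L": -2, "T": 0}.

{"L": -1, "Θ": 7}

Exponent matrix [L,Θ] × [ℓ,ΔT,D,X1,X2,X3]:
  L: [ 1  0  1 -1  0  0]
  Θ: [ 0  1  0 -1  3  3]
  [L]: (1)·1+(2)·-1+(2)·0+(1)·0 = -1
  [Θ]: (1)·0+(2)·-1+(2)·3+(1)·3 = 7
⇒ L^-1 Θ^7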